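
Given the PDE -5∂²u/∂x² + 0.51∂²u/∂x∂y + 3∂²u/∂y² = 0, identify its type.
The second-order coefficients are A = -5, B = 0.51, C = 3. Since B² - 4AC = 60.2601 > 0, this is a hyperbolic PDE.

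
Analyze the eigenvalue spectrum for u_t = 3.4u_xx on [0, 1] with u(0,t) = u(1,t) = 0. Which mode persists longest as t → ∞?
Eigenvalues: λₙ = 3.4n²π².
First three modes:
  n=1: λ₁ = 3.4π² ≈ 33.557
  n=2: λ₂ = 13.6π² ≈ 134.227 (4× faster decay)
  n=3: λ₃ = 30.6π² ≈ 302.01 (9× faster decay)
As t → ∞, higher modes decay exponentially faster. The n=1 mode dominates: u ~ c₁ sin(πx) e^{-λ₁t}.
Decay rate: λ₁ = 3.4π² ≈ 33.557.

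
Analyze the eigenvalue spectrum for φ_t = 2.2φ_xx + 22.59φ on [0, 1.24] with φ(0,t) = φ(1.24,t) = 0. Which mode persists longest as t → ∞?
Eigenvalues: λₙ = 2.2n²π²/1.24² - 22.59.
First three modes:
  n=1: λ₁ = 2.2π²/1.24² - 22.59 ≈ -8.469
  n=2: λ₂ = 8.8π²/1.24² - 22.59 ≈ 33.896
  n=3: λ₃ = 19.8π²/1.24² - 22.59 ≈ 104.503
Since 2.2π²/1.24² ≈ 14.121 < 22.59, λ₁ < 0.
The n=1 mode grows fastest (−λₙ is largest for n=1) → dominates.
Asymptotic: φ ~ c₁ sin(πx/1.24) e^{8.469t} (exponential growth at rate −λ₁ ≈ 8.469).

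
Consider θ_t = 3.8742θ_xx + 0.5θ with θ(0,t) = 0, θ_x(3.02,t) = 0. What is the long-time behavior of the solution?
As t → ∞, θ → 0. Diffusion dominates reaction (r=0.5 < κπ²/(4L²)≈1.05); solution decays.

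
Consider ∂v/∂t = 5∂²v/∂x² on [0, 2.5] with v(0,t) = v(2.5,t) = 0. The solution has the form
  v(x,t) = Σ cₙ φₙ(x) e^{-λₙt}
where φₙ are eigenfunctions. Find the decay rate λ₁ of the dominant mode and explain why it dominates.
Eigenvalues: λₙ = 5n²π²/2.5².
First three modes:
  n=1: λ₁ = 5π²/2.5² ≈ 7.896
  n=2: λ₂ = 20π²/2.5² ≈ 31.583 (4× faster decay)
  n=3: λ₃ = 45π²/2.5² ≈ 71.061 (9× faster decay)
As t → ∞, higher modes decay exponentially faster. The n=1 mode dominates: v ~ c₁ sin(πx/2.5) e^{-λ₁t}.
Decay rate: λ₁ = 5π²/2.5² ≈ 7.896.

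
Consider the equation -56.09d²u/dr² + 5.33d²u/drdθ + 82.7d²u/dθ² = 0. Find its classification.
Hyperbolic. (A = -56.09, B = 5.33, C = 82.7 gives B² - 4AC = 18582.9809.)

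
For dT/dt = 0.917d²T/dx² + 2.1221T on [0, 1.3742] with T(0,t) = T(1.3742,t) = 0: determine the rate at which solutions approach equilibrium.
Eigenvalues: λₙ = 0.917n²π²/1.3742² - 2.1221.
First three modes:
  n=1: λ₁ = 0.917π²/1.3742² - 2.1221 ≈ 2.67
  n=2: λ₂ = 3.668π²/1.3742² - 2.1221 ≈ 17.048
  n=3: λ₃ = 8.253π²/1.3742² - 2.1221 ≈ 41.011
Since 0.917π²/1.3742² ≈ 4.793 > 2.1221, all λₙ > 0.
The n=1 mode decays slowest → dominates as t → ∞.
Asymptotic: T ~ c₁ sin(πx/1.3742) e^{-λ₁t} with decay rate λ₁ ≈ 2.67.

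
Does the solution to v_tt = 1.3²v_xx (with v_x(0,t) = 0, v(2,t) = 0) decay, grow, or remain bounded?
v oscillates (no decay). Energy is conserved; the solution oscillates indefinitely as standing waves.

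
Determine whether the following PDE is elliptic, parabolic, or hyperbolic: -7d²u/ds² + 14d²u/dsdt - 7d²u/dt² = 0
Coefficients: A = -7, B = 14, C = -7. B² - 4AC = 0, which is zero, so the equation is parabolic.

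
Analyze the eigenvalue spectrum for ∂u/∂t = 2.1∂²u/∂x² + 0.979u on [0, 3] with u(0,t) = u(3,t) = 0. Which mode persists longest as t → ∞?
Eigenvalues: λₙ = 2.1n²π²/3² - 0.979.
First three modes:
  n=1: λ₁ = 2.1π²/3² - 0.979 ≈ 1.324
  n=2: λ₂ = 8.4π²/3² - 0.979 ≈ 8.233
  n=3: λ₃ = 18.9π²/3² - 0.979 ≈ 19.747
Since 2.1π²/3² ≈ 2.303 > 0.979, all λₙ > 0.
The n=1 mode decays slowest → dominates as t → ∞.
Asymptotic: u ~ c₁ sin(πx/3) e^{-λ₁t} with decay rate λ₁ ≈ 1.324.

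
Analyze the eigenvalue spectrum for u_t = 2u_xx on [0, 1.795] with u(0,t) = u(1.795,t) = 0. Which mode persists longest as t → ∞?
Eigenvalues: λₙ = 2n²π²/1.795².
First three modes:
  n=1: λ₁ = 2π²/1.795² ≈ 6.126
  n=2: λ₂ = 8π²/1.795² ≈ 24.505 (4× faster decay)
  n=3: λ₃ = 18π²/1.795² ≈ 55.137 (9× faster decay)
As t → ∞, higher modes decay exponentially faster. The n=1 mode dominates: u ~ c₁ sin(πx/1.795) e^{-λ₁t}.
Decay rate: λ₁ = 2π²/1.795² ≈ 6.126.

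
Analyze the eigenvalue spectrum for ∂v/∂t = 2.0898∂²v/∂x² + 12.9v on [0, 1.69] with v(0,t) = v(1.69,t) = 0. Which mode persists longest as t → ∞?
Eigenvalues: λₙ = 2.0898n²π²/1.69² - 12.9.
First three modes:
  n=1: λ₁ = 2.0898π²/1.69² - 12.9 ≈ -5.678
  n=2: λ₂ = 8.3592π²/1.69² - 12.9 ≈ 15.986
  n=3: λ₃ = 18.8082π²/1.69² - 12.9 ≈ 52.094
Since 2.0898π²/1.69² ≈ 7.222 < 12.9, λ₁ < 0.
The n=1 mode grows fastest (−λₙ is largest for n=1) → dominates.
Asymptotic: v ~ c₁ sin(πx/1.69) e^{5.678t} (exponential growth at rate −λ₁ ≈ 5.678).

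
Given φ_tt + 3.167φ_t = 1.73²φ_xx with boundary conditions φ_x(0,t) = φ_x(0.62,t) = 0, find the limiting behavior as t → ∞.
φ → constant (steady state). Damping (γ=3.167) dissipates the nonconstant modes; with Neumann BCs the spatial average obeys M''+γM'=0 and tends to a finite limit.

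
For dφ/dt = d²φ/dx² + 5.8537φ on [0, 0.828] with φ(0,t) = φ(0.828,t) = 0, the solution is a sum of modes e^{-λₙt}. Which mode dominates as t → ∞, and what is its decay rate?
Eigenvalues: λₙ = n²π²/0.828² - 5.8537.
First three modes:
  n=1: λ₁ = π²/0.828² - 5.8537 ≈ 8.542
  n=2: λ₂ = 4π²/0.828² - 5.8537 ≈ 51.73
  n=3: λ₃ = 9π²/0.828² - 5.8537 ≈ 123.709
Since π²/0.828² ≈ 14.396 > 5.8537, all λₙ > 0.
The n=1 mode decays slowest → dominates as t → ∞.
Asymptotic: φ ~ c₁ sin(πx/0.828) e^{-λ₁t} with decay rate λ₁ ≈ 8.542.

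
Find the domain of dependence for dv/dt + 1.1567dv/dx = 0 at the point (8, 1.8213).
A single point: x = 5.89330229. The characteristic through (8, 1.8213) is x - 1.1567t = const, so x = 8 - 1.1567·1.8213 = 5.89330229.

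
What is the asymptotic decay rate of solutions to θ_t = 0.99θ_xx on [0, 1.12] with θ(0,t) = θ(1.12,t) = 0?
Eigenvalues: λₙ = 0.99n²π²/1.12².
First three modes:
  n=1: λ₁ = 0.99π²/1.12² ≈ 7.789
  n=2: λ₂ = 3.96π²/1.12² ≈ 31.157 (4× faster decay)
  n=3: λ₃ = 8.91π²/1.12² ≈ 70.104 (9× faster decay)
As t → ∞, higher modes decay exponentially faster. The n=1 mode dominates: θ ~ c₁ sin(πx/1.12) e^{-λ₁t}.
Decay rate: λ₁ = 0.99π²/1.12² ≈ 7.789.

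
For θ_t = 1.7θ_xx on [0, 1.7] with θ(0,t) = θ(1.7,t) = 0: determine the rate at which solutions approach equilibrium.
Eigenvalues: λₙ = 1.7n²π²/1.7².
First three modes:
  n=1: λ₁ = 1.7π²/1.7² ≈ 5.806
  n=2: λ₂ = 6.8π²/1.7² ≈ 23.223 (4× faster decay)
  n=3: λ₃ = 15.3π²/1.7² ≈ 52.251 (9× faster decay)
As t → ∞, higher modes decay exponentially faster. The n=1 mode dominates: θ ~ c₁ sin(πx/1.7) e^{-λ₁t}.
Decay rate: λ₁ = 1.7π²/1.7² ≈ 5.806.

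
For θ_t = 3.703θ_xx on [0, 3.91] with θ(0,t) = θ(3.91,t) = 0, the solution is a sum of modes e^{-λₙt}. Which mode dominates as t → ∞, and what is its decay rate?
Eigenvalues: λₙ = 3.703n²π²/3.91².
First three modes:
  n=1: λ₁ = 3.703π²/3.91² ≈ 2.391
  n=2: λ₂ = 14.812π²/3.91² ≈ 9.562 (4× faster decay)
  n=3: λ₃ = 33.327π²/3.91² ≈ 21.515 (9× faster decay)
As t → ∞, higher modes decay exponentially faster. The n=1 mode dominates: θ ~ c₁ sin(πx/3.91) e^{-λ₁t}.
Decay rate: λ₁ = 3.703π²/3.91² ≈ 2.391.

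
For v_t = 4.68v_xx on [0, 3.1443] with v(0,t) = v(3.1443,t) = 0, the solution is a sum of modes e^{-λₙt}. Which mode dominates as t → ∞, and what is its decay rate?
Eigenvalues: λₙ = 4.68n²π²/3.1443².
First three modes:
  n=1: λ₁ = 4.68π²/3.1443² ≈ 4.672
  n=2: λ₂ = 18.72π²/3.1443² ≈ 18.688 (4× faster decay)
  n=3: λ₃ = 42.12π²/3.1443² ≈ 42.047 (9× faster decay)
As t → ∞, higher modes decay exponentially faster. The n=1 mode dominates: v ~ c₁ sin(πx/3.1443) e^{-λ₁t}.
Decay rate: λ₁ = 4.68π²/3.1443² ≈ 4.672.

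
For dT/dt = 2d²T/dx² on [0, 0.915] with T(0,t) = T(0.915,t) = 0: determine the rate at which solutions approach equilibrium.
Eigenvalues: λₙ = 2n²π²/0.915².
First three modes:
  n=1: λ₁ = 2π²/0.915² ≈ 23.577
  n=2: λ₂ = 8π²/0.915² ≈ 94.308 (4× faster decay)
  n=3: λ₃ = 18π²/0.915² ≈ 212.193 (9× faster decay)
As t → ∞, higher modes decay exponentially faster. The n=1 mode dominates: T ~ c₁ sin(πx/0.915) e^{-λ₁t}.
Decay rate: λ₁ = 2π²/0.915² ≈ 23.577.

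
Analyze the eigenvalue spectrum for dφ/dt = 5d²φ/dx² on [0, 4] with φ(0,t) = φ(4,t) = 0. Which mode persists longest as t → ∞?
Eigenvalues: λₙ = 5n²π²/4².
First three modes:
  n=1: λ₁ = 5π²/4² ≈ 3.084
  n=2: λ₂ = 20π²/4² ≈ 12.337 (4× faster decay)
  n=3: λ₃ = 45π²/4² ≈ 27.758 (9× faster decay)
As t → ∞, higher modes decay exponentially faster. The n=1 mode dominates: φ ~ c₁ sin(πx/4) e^{-λ₁t}.
Decay rate: λ₁ = 5π²/4² ≈ 3.084.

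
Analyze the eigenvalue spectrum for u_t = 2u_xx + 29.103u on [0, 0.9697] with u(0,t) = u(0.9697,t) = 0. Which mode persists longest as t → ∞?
Eigenvalues: λₙ = 2n²π²/0.9697² - 29.103.
First three modes:
  n=1: λ₁ = 2π²/0.9697² - 29.103 ≈ -8.111
  n=2: λ₂ = 8π²/0.9697² - 29.103 ≈ 54.865
  n=3: λ₃ = 18π²/0.9697² - 29.103 ≈ 159.825
Since 2π²/0.9697² ≈ 20.992 < 29.103, λ₁ < 0.
The n=1 mode grows fastest (−λₙ is largest for n=1) → dominates.
Asymptotic: u ~ c₁ sin(πx/0.9697) e^{8.111t} (exponential growth at rate −λ₁ ≈ 8.111).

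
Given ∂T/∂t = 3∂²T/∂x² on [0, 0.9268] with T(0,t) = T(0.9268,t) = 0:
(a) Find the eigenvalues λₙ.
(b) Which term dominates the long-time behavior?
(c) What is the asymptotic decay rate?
Eigenvalues: λₙ = 3n²π²/0.9268².
First three modes:
  n=1: λ₁ = 3π²/0.9268² ≈ 34.471
  n=2: λ₂ = 12π²/0.9268² ≈ 137.882 (4× faster decay)
  n=3: λ₃ = 27π²/0.9268² ≈ 310.235 (9× faster decay)
As t → ∞, higher modes decay exponentially faster. The n=1 mode dominates: T ~ c₁ sin(πx/0.9268) e^{-λ₁t}.
Decay rate: λ₁ = 3π²/0.9268² ≈ 34.471.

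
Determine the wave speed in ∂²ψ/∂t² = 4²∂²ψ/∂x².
Speed = 4. Information travels along characteristics x = x₀ ± 4t.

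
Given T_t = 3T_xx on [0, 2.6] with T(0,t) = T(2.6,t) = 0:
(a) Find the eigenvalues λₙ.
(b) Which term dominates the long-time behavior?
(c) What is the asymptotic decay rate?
Eigenvalues: λₙ = 3n²π²/2.6².
First three modes:
  n=1: λ₁ = 3π²/2.6² ≈ 4.38
  n=2: λ₂ = 12π²/2.6² ≈ 17.52 (4× faster decay)
  n=3: λ₃ = 27π²/2.6² ≈ 39.42 (9× faster decay)
As t → ∞, higher modes decay exponentially faster. The n=1 mode dominates: T ~ c₁ sin(πx/2.6) e^{-λ₁t}.
Decay rate: λ₁ = 3π²/2.6² ≈ 4.38.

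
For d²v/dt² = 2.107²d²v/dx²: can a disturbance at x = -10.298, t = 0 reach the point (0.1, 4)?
No. The domain of dependence is [-8.328, 8.528], and -10.298 is outside this interval.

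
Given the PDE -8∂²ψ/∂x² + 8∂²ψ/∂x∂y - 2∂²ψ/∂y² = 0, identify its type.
The second-order coefficients are A = -8, B = 8, C = -2. Since B² - 4AC = 0 = 0, this is a parabolic PDE.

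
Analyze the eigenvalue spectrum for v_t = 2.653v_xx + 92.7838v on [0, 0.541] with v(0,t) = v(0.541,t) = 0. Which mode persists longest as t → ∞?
Eigenvalues: λₙ = 2.653n²π²/0.541² - 92.7838.
First three modes:
  n=1: λ₁ = 2.653π²/0.541² - 92.7838 ≈ -3.321
  n=2: λ₂ = 10.612π²/0.541² - 92.7838 ≈ 265.067
  n=3: λ₃ = 23.877π²/0.541² - 92.7838 ≈ 712.381
Since 2.653π²/0.541² ≈ 89.463 < 92.7838, λ₁ < 0.
The n=1 mode grows fastest (−λₙ is largest for n=1) → dominates.
Asymptotic: v ~ c₁ sin(πx/0.541) e^{3.321t} (exponential growth at rate −λ₁ ≈ 3.321).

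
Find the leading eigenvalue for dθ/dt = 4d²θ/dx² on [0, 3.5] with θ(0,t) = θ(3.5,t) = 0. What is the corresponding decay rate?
Eigenvalues: λₙ = 4n²π²/3.5².
First three modes:
  n=1: λ₁ = 4π²/3.5² ≈ 3.223
  n=2: λ₂ = 16π²/3.5² ≈ 12.891 (4× faster decay)
  n=3: λ₃ = 36π²/3.5² ≈ 29.005 (9× faster decay)
As t → ∞, higher modes decay exponentially faster. The n=1 mode dominates: θ ~ c₁ sin(πx/3.5) e^{-λ₁t}.
Decay rate: λ₁ = 4π²/3.5² ≈ 3.223.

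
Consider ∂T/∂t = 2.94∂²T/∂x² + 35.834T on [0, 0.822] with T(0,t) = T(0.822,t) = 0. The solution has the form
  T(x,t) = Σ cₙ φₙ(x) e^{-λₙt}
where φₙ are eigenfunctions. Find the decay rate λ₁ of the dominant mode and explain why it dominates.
Eigenvalues: λₙ = 2.94n²π²/0.822² - 35.834.
First three modes:
  n=1: λ₁ = 2.94π²/0.822² - 35.834 ≈ 7.11
  n=2: λ₂ = 11.76π²/0.822² - 35.834 ≈ 135.942
  n=3: λ₃ = 26.46π²/0.822² - 35.834 ≈ 350.663
Since 2.94π²/0.822² ≈ 42.944 > 35.834, all λₙ > 0.
The n=1 mode decays slowest → dominates as t → ∞.
Asymptotic: T ~ c₁ sin(πx/0.822) e^{-λ₁t} with decay rate λ₁ ≈ 7.11.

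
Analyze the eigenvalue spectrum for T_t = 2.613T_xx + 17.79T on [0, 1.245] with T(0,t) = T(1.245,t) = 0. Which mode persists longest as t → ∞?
Eigenvalues: λₙ = 2.613n²π²/1.245² - 17.79.
First three modes:
  n=1: λ₁ = 2.613π²/1.245² - 17.79 ≈ -1.152
  n=2: λ₂ = 10.452π²/1.245² - 17.79 ≈ 48.762
  n=3: λ₃ = 23.517π²/1.245² - 17.79 ≈ 131.952
Since 2.613π²/1.245² ≈ 16.638 < 17.79, λ₁ < 0.
The n=1 mode grows fastest (−λₙ is largest for n=1) → dominates.
Asymptotic: T ~ c₁ sin(πx/1.245) e^{1.152t} (exponential growth at rate −λ₁ ≈ 1.152).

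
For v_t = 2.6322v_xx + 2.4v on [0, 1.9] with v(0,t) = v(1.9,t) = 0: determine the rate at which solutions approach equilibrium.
Eigenvalues: λₙ = 2.6322n²π²/1.9² - 2.4.
First three modes:
  n=1: λ₁ = 2.6322π²/1.9² - 2.4 ≈ 4.796
  n=2: λ₂ = 10.5288π²/1.9² - 2.4 ≈ 26.385
  n=3: λ₃ = 23.6898π²/1.9² - 2.4 ≈ 62.367
Since 2.6322π²/1.9² ≈ 7.196 > 2.4, all λₙ > 0.
The n=1 mode decays slowest → dominates as t → ∞.
Asymptotic: v ~ c₁ sin(πx/1.9) e^{-λ₁t} with decay rate λ₁ ≈ 4.796.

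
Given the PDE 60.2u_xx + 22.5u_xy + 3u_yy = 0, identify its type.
The second-order coefficients are A = 60.2, B = 22.5, C = 3. Since B² - 4AC = -216.15 < 0, this is an elliptic PDE.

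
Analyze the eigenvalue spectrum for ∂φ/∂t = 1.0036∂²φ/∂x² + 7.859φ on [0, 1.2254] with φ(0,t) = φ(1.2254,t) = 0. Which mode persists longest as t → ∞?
Eigenvalues: λₙ = 1.0036n²π²/1.2254² - 7.859.
First three modes:
  n=1: λ₁ = 1.0036π²/1.2254² - 7.859 ≈ -1.263
  n=2: λ₂ = 4.0144π²/1.2254² - 7.859 ≈ 18.526
  n=3: λ₃ = 9.0324π²/1.2254² - 7.859 ≈ 51.508
Since 1.0036π²/1.2254² ≈ 6.596 < 7.859, λ₁ < 0.
The n=1 mode grows fastest (−λₙ is largest for n=1) → dominates.
Asymptotic: φ ~ c₁ sin(πx/1.2254) e^{1.263t} (exponential growth at rate −λ₁ ≈ 1.263).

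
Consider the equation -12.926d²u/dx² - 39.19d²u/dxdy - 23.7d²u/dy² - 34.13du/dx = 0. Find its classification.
Hyperbolic. (A = -12.926, B = -39.19, C = -23.7 gives B² - 4AC = 310.4713.)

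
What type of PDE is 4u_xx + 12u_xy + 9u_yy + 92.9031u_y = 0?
With A = 4, B = 12, C = 9, the discriminant is 0. This is a parabolic PDE.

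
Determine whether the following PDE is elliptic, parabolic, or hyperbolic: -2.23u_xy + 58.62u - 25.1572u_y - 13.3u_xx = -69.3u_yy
Rewriting in standard form: -13.3u_xx - 2.23u_xy + 69.3u_yy - 25.1572u_y + 58.62u = 0. Coefficients: A = -13.3, B = -2.23, C = 69.3. B² - 4AC = 3691.7329, which is positive, so the equation is hyperbolic.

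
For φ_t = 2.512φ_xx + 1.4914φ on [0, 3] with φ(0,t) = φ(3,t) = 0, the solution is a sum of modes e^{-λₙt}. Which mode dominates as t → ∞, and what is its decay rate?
Eigenvalues: λₙ = 2.512n²π²/3² - 1.4914.
First three modes:
  n=1: λ₁ = 2.512π²/3² - 1.4914 ≈ 1.263
  n=2: λ₂ = 10.048π²/3² - 1.4914 ≈ 9.527
  n=3: λ₃ = 22.608π²/3² - 1.4914 ≈ 23.301
Since 2.512π²/3² ≈ 2.755 > 1.4914, all λₙ > 0.
The n=1 mode decays slowest → dominates as t → ∞.
Asymptotic: φ ~ c₁ sin(πx/3) e^{-λ₁t} with decay rate λ₁ ≈ 1.263.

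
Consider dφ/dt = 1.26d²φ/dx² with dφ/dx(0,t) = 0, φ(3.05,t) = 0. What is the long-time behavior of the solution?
As t → ∞, φ → 0. Heat escapes through the Dirichlet boundary.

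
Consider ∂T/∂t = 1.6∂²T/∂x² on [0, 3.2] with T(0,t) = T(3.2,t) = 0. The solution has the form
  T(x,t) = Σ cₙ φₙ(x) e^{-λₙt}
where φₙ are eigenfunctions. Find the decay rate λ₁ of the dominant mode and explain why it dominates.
Eigenvalues: λₙ = 1.6n²π²/3.2².
First three modes:
  n=1: λ₁ = 1.6π²/3.2² ≈ 1.542
  n=2: λ₂ = 6.4π²/3.2² ≈ 6.169 (4× faster decay)
  n=3: λ₃ = 14.4π²/3.2² ≈ 13.879 (9× faster decay)
As t → ∞, higher modes decay exponentially faster. The n=1 mode dominates: T ~ c₁ sin(πx/3.2) e^{-λ₁t}.
Decay rate: λ₁ = 1.6π²/3.2² ≈ 1.542.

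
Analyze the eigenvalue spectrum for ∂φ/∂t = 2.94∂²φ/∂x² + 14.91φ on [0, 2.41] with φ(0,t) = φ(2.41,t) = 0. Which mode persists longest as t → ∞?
Eigenvalues: λₙ = 2.94n²π²/2.41² - 14.91.
First three modes:
  n=1: λ₁ = 2.94π²/2.41² - 14.91 ≈ -9.914
  n=2: λ₂ = 11.76π²/2.41² - 14.91 ≈ 5.074
  n=3: λ₃ = 26.46π²/2.41² - 14.91 ≈ 30.053
Since 2.94π²/2.41² ≈ 4.996 < 14.91, λ₁ < 0.
The n=1 mode grows fastest (−λₙ is largest for n=1) → dominates.
Asymptotic: φ ~ c₁ sin(πx/2.41) e^{9.914t} (exponential growth at rate −λ₁ ≈ 9.914).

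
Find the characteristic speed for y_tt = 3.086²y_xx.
Speed = 3.086. Information travels along characteristics x = x₀ ± 3.086t.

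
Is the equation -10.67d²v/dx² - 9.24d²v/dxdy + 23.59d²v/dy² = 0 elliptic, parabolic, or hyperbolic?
Computing B² - 4AC with A = -10.67, B = -9.24, C = 23.59: discriminant = 1092.1988 (positive). Answer: hyperbolic.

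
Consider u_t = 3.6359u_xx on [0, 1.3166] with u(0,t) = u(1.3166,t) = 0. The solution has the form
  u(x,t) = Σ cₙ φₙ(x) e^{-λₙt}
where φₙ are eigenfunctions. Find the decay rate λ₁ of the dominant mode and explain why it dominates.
Eigenvalues: λₙ = 3.6359n²π²/1.3166².
First three modes:
  n=1: λ₁ = 3.6359π²/1.3166² ≈ 20.702
  n=2: λ₂ = 14.5436π²/1.3166² ≈ 82.806 (4× faster decay)
  n=3: λ₃ = 32.7231π²/1.3166² ≈ 186.314 (9× faster decay)
As t → ∞, higher modes decay exponentially faster. The n=1 mode dominates: u ~ c₁ sin(πx/1.3166) e^{-λ₁t}.
Decay rate: λ₁ = 3.6359π²/1.3166² ≈ 20.702.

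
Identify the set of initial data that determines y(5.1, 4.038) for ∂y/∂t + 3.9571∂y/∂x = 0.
A single point: x = -10.8787698. The characteristic through (5.1, 4.038) is x - 3.9571t = const, so x = 5.1 - 3.9571·4.038 = -10.8787698.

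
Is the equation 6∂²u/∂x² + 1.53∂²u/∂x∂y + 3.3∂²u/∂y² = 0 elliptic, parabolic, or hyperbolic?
Computing B² - 4AC with A = 6, B = 1.53, C = 3.3: discriminant = -76.8591 (negative). Answer: elliptic.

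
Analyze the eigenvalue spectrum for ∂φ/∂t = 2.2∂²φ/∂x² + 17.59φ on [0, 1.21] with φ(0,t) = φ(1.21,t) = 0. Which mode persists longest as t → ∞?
Eigenvalues: λₙ = 2.2n²π²/1.21² - 17.59.
First three modes:
  n=1: λ₁ = 2.2π²/1.21² - 17.59 ≈ -2.76
  n=2: λ₂ = 8.8π²/1.21² - 17.59 ≈ 41.731
  n=3: λ₃ = 19.8π²/1.21² - 17.59 ≈ 115.883
Since 2.2π²/1.21² ≈ 14.83 < 17.59, λ₁ < 0.
The n=1 mode grows fastest (−λₙ is largest for n=1) → dominates.
Asymptotic: φ ~ c₁ sin(πx/1.21) e^{2.76t} (exponential growth at rate −λ₁ ≈ 2.76).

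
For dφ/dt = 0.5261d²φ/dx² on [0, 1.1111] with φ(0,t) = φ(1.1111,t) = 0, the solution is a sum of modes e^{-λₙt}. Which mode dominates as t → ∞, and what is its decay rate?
Eigenvalues: λₙ = 0.5261n²π²/1.1111².
First three modes:
  n=1: λ₁ = 0.5261π²/1.1111² ≈ 4.206
  n=2: λ₂ = 2.1044π²/1.1111² ≈ 16.824 (4× faster decay)
  n=3: λ₃ = 4.7349π²/1.1111² ≈ 37.853 (9× faster decay)
As t → ∞, higher modes decay exponentially faster. The n=1 mode dominates: φ ~ c₁ sin(πx/1.1111) e^{-λ₁t}.
Decay rate: λ₁ = 0.5261π²/1.1111² ≈ 4.206.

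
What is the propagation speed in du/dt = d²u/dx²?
Infinite. The heat equation is parabolic, not hyperbolic, so disturbances propagate instantly.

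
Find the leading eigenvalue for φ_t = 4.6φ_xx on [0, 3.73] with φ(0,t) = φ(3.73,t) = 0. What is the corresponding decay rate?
Eigenvalues: λₙ = 4.6n²π²/3.73².
First three modes:
  n=1: λ₁ = 4.6π²/3.73² ≈ 3.263
  n=2: λ₂ = 18.4π²/3.73² ≈ 13.053 (4× faster decay)
  n=3: λ₃ = 41.4π²/3.73² ≈ 29.369 (9× faster decay)
As t → ∞, higher modes decay exponentially faster. The n=1 mode dominates: φ ~ c₁ sin(πx/3.73) e^{-λ₁t}.
Decay rate: λ₁ = 4.6π²/3.73² ≈ 3.263.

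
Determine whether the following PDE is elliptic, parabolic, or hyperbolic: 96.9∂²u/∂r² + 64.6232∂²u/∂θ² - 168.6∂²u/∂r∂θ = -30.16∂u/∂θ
Rewriting in standard form: 96.9∂²u/∂r² - 168.6∂²u/∂r∂θ + 64.6232∂²u/∂θ² + 30.16∂u/∂θ = 0. Coefficients: A = 96.9, B = -168.6, C = 64.6232. B² - 4AC = 3378.00768, which is positive, so the equation is hyperbolic.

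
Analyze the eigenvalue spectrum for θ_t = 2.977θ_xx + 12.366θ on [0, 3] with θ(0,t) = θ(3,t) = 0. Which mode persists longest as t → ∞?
Eigenvalues: λₙ = 2.977n²π²/3² - 12.366.
First three modes:
  n=1: λ₁ = 2.977π²/3² - 12.366 ≈ -9.101
  n=2: λ₂ = 11.908π²/3² - 12.366 ≈ 0.693
  n=3: λ₃ = 26.793π²/3² - 12.366 ≈ 17.016
Since 2.977π²/3² ≈ 3.265 < 12.366, λ₁ < 0.
The n=1 mode grows fastest (−λₙ is largest for n=1) → dominates.
Asymptotic: θ ~ c₁ sin(πx/3) e^{9.101t} (exponential growth at rate −λ₁ ≈ 9.101).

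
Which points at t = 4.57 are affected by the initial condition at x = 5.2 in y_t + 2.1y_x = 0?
At x = 14.797. The characteristic carries data from (5.2, 0) to (14.797, 4.57).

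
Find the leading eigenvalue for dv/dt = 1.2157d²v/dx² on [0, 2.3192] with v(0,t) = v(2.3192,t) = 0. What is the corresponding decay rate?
Eigenvalues: λₙ = 1.2157n²π²/2.3192².
First three modes:
  n=1: λ₁ = 1.2157π²/2.3192² ≈ 2.231
  n=2: λ₂ = 4.8628π²/2.3192² ≈ 8.923 (4× faster decay)
  n=3: λ₃ = 10.9413π²/2.3192² ≈ 20.077 (9× faster decay)
As t → ∞, higher modes decay exponentially faster. The n=1 mode dominates: v ~ c₁ sin(πx/2.3192) e^{-λ₁t}.
Decay rate: λ₁ = 1.2157π²/2.3192² ≈ 2.231.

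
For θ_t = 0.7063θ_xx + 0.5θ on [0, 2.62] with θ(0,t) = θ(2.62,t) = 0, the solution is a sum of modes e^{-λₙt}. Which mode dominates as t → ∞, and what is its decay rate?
Eigenvalues: λₙ = 0.7063n²π²/2.62² - 0.5.
First three modes:
  n=1: λ₁ = 0.7063π²/2.62² - 0.5 ≈ 0.516
  n=2: λ₂ = 2.8252π²/2.62² - 0.5 ≈ 3.562
  n=3: λ₃ = 6.3567π²/2.62² - 0.5 ≈ 8.64
Since 0.7063π²/2.62² ≈ 1.016 > 0.5, all λₙ > 0.
The n=1 mode decays slowest → dominates as t → ∞.
Asymptotic: θ ~ c₁ sin(πx/2.62) e^{-λ₁t} with decay rate λ₁ ≈ 0.516.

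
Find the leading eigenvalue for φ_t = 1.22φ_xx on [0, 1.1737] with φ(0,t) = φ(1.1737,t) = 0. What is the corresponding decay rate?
Eigenvalues: λₙ = 1.22n²π²/1.1737².
First three modes:
  n=1: λ₁ = 1.22π²/1.1737² ≈ 8.741
  n=2: λ₂ = 4.88π²/1.1737² ≈ 34.963 (4× faster decay)
  n=3: λ₃ = 10.98π²/1.1737² ≈ 78.666 (9× faster decay)
As t → ∞, higher modes decay exponentially faster. The n=1 mode dominates: φ ~ c₁ sin(πx/1.1737) e^{-λ₁t}.
Decay rate: λ₁ = 1.22π²/1.1737² ≈ 8.741.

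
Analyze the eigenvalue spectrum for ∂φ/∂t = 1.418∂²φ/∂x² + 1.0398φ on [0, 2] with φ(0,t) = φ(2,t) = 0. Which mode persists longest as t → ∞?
Eigenvalues: λₙ = 1.418n²π²/2² - 1.0398.
First three modes:
  n=1: λ₁ = 1.418π²/2² - 1.0398 ≈ 2.459
  n=2: λ₂ = 5.672π²/2² - 1.0398 ≈ 12.955
  n=3: λ₃ = 12.762π²/2² - 1.0398 ≈ 30.449
Since 1.418π²/2² ≈ 3.499 > 1.0398, all λₙ > 0.
The n=1 mode decays slowest → dominates as t → ∞.
Asymptotic: φ ~ c₁ sin(πx/2) e^{-λ₁t} with decay rate λ₁ ≈ 2.459.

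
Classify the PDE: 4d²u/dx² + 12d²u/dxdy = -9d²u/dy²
Rewriting in standard form: 4d²u/dx² + 12d²u/dxdy + 9d²u/dy² = 0. A = 4, B = 12, C = 9. Discriminant B² - 4AC = 0. Since 0 = 0, parabolic.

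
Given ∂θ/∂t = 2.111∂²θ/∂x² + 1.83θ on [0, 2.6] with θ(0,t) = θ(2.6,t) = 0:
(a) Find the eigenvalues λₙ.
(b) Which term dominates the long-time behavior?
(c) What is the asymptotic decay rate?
Eigenvalues: λₙ = 2.111n²π²/2.6² - 1.83.
First three modes:
  n=1: λ₁ = 2.111π²/2.6² - 1.83 ≈ 1.252
  n=2: λ₂ = 8.444π²/2.6² - 1.83 ≈ 10.498
  n=3: λ₃ = 18.999π²/2.6² - 1.83 ≈ 25.909
Since 2.111π²/2.6² ≈ 3.082 > 1.83, all λₙ > 0.
The n=1 mode decays slowest → dominates as t → ∞.
Asymptotic: θ ~ c₁ sin(πx/2.6) e^{-λ₁t} with decay rate λ₁ ≈ 1.252.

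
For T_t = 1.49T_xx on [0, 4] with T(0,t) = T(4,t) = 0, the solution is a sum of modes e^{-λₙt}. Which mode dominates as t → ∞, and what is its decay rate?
Eigenvalues: λₙ = 1.49n²π²/4².
First three modes:
  n=1: λ₁ = 1.49π²/4² ≈ 0.919
  n=2: λ₂ = 5.96π²/4² ≈ 3.676 (4× faster decay)
  n=3: λ₃ = 13.41π²/4² ≈ 8.272 (9× faster decay)
As t → ∞, higher modes decay exponentially faster. The n=1 mode dominates: T ~ c₁ sin(πx/4) e^{-λ₁t}.
Decay rate: λ₁ = 1.49π²/4² ≈ 0.919.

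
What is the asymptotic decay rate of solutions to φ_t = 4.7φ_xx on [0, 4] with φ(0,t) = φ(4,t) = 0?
Eigenvalues: λₙ = 4.7n²π²/4².
First three modes:
  n=1: λ₁ = 4.7π²/4² ≈ 2.899
  n=2: λ₂ = 18.8π²/4² ≈ 11.597 (4× faster decay)
  n=3: λ₃ = 42.3π²/4² ≈ 26.093 (9× faster decay)
As t → ∞, higher modes decay exponentially faster. The n=1 mode dominates: φ ~ c₁ sin(πx/4) e^{-λ₁t}.
Decay rate: λ₁ = 4.7π²/4² ≈ 2.899.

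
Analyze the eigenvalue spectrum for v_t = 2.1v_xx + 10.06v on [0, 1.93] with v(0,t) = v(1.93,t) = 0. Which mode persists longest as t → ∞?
Eigenvalues: λₙ = 2.1n²π²/1.93² - 10.06.
First three modes:
  n=1: λ₁ = 2.1π²/1.93² - 10.06 ≈ -4.496
  n=2: λ₂ = 8.4π²/1.93² - 10.06 ≈ 12.197
  n=3: λ₃ = 18.9π²/1.93² - 10.06 ≈ 40.018
Since 2.1π²/1.93² ≈ 5.564 < 10.06, λ₁ < 0.
The n=1 mode grows fastest (−λₙ is largest for n=1) → dominates.
Asymptotic: v ~ c₁ sin(πx/1.93) e^{4.496t} (exponential growth at rate −λ₁ ≈ 4.496).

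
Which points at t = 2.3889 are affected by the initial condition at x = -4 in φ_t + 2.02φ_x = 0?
At x = 0.825578. The characteristic carries data from (-4, 0) to (0.825578, 2.3889).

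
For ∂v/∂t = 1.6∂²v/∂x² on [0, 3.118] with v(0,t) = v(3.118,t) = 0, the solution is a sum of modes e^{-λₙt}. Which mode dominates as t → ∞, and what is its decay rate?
Eigenvalues: λₙ = 1.6n²π²/3.118².
First three modes:
  n=1: λ₁ = 1.6π²/3.118² ≈ 1.624
  n=2: λ₂ = 6.4π²/3.118² ≈ 6.497 (4× faster decay)
  n=3: λ₃ = 14.4π²/3.118² ≈ 14.619 (9× faster decay)
As t → ∞, higher modes decay exponentially faster. The n=1 mode dominates: v ~ c₁ sin(πx/3.118) e^{-λ₁t}.
Decay rate: λ₁ = 1.6π²/3.118² ≈ 1.624.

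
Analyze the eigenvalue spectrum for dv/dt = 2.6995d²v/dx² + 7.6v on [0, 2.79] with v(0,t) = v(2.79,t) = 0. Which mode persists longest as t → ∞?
Eigenvalues: λₙ = 2.6995n²π²/2.79² - 7.6.
First three modes:
  n=1: λ₁ = 2.6995π²/2.79² - 7.6 ≈ -4.177
  n=2: λ₂ = 10.798π²/2.79² - 7.6 ≈ 6.091
  n=3: λ₃ = 24.2955π²/2.79² - 7.6 ≈ 23.205
Since 2.6995π²/2.79² ≈ 3.423 < 7.6, λ₁ < 0.
The n=1 mode grows fastest (−λₙ is largest for n=1) → dominates.
Asymptotic: v ~ c₁ sin(πx/2.79) e^{4.177t} (exponential growth at rate −λ₁ ≈ 4.177).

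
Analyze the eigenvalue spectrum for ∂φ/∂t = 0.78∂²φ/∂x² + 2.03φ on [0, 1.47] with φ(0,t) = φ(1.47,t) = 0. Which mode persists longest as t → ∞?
Eigenvalues: λₙ = 0.78n²π²/1.47² - 2.03.
First three modes:
  n=1: λ₁ = 0.78π²/1.47² - 2.03 ≈ 1.533
  n=2: λ₂ = 3.12π²/1.47² - 2.03 ≈ 12.22
  n=3: λ₃ = 7.02π²/1.47² - 2.03 ≈ 30.033
Since 0.78π²/1.47² ≈ 3.563 > 2.03, all λₙ > 0.
The n=1 mode decays slowest → dominates as t → ∞.
Asymptotic: φ ~ c₁ sin(πx/1.47) e^{-λ₁t} with decay rate λ₁ ≈ 1.533.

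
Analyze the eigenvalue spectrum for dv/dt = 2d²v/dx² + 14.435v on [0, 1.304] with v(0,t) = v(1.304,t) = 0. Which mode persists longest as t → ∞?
Eigenvalues: λₙ = 2n²π²/1.304² - 14.435.
First three modes:
  n=1: λ₁ = 2π²/1.304² - 14.435 ≈ -2.827
  n=2: λ₂ = 8π²/1.304² - 14.435 ≈ 31.999
  n=3: λ₃ = 18π²/1.304² - 14.435 ≈ 90.041
Since 2π²/1.304² ≈ 11.608 < 14.435, λ₁ < 0.
The n=1 mode grows fastest (−λₙ is largest for n=1) → dominates.
Asymptotic: v ~ c₁ sin(πx/1.304) e^{2.827t} (exponential growth at rate −λ₁ ≈ 2.827).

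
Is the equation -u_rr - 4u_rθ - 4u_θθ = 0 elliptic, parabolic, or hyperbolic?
Computing B² - 4AC with A = -1, B = -4, C = -4: discriminant = 0 (zero). Answer: parabolic.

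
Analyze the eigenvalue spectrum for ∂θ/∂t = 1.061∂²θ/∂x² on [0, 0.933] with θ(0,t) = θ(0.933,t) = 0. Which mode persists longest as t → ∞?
Eigenvalues: λₙ = 1.061n²π²/0.933².
First three modes:
  n=1: λ₁ = 1.061π²/0.933² ≈ 12.03
  n=2: λ₂ = 4.244π²/0.933² ≈ 48.118 (4× faster decay)
  n=3: λ₃ = 9.549π²/0.933² ≈ 108.267 (9× faster decay)
As t → ∞, higher modes decay exponentially faster. The n=1 mode dominates: θ ~ c₁ sin(πx/0.933) e^{-λ₁t}.
Decay rate: λ₁ = 1.061π²/0.933² ≈ 12.03.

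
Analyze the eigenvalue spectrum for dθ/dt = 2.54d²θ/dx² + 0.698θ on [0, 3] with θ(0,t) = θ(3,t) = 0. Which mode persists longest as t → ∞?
Eigenvalues: λₙ = 2.54n²π²/3² - 0.698.
First three modes:
  n=1: λ₁ = 2.54π²/3² - 0.698 ≈ 2.087
  n=2: λ₂ = 10.16π²/3² - 0.698 ≈ 10.444
  n=3: λ₃ = 22.86π²/3² - 0.698 ≈ 24.371
Since 2.54π²/3² ≈ 2.785 > 0.698, all λₙ > 0.
The n=1 mode decays slowest → dominates as t → ∞.
Asymptotic: θ ~ c₁ sin(πx/3) e^{-λ₁t} with decay rate λ₁ ≈ 2.087.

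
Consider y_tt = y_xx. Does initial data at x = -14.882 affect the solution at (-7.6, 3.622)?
No. The domain of dependence is [-11.222, -3.978], and -14.882 is outside this interval.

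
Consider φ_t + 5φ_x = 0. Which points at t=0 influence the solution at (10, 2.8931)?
A single point: x = -4.4655. The characteristic through (10, 2.8931) is x - 5t = const, so x = 10 - 5·2.8931 = -4.4655.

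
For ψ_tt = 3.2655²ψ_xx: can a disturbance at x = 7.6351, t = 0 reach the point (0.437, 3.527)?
Yes. The domain of dependence is [-11.0804185, 11.9544185], and 7.6351 ∈ [-11.0804185, 11.9544185].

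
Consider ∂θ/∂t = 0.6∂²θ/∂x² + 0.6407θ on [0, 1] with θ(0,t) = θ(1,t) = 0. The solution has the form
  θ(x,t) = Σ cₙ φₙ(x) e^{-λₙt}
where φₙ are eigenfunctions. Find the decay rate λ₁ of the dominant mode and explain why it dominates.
Eigenvalues: λₙ = 0.6n²π²/1² - 0.6407.
First three modes:
  n=1: λ₁ = 0.6π² - 0.6407 ≈ 5.281
  n=2: λ₂ = 2.4π² - 0.6407 ≈ 23.046
  n=3: λ₃ = 5.4π² - 0.6407 ≈ 52.655
Since 0.6π² ≈ 5.922 > 0.6407, all λₙ > 0.
The n=1 mode decays slowest → dominates as t → ∞.
Asymptotic: θ ~ c₁ sin(πx/1) e^{-λ₁t} with decay rate λ₁ ≈ 5.281.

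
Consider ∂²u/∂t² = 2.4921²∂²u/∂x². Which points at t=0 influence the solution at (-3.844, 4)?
Domain of dependence: [-13.8124, 6.1244]. Signals travel at speed 2.4921, so data within |x - -3.844| ≤ 2.4921·4 = 9.9684 can reach the point.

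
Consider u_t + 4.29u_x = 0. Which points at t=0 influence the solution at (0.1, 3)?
A single point: x = -12.77. The characteristic through (0.1, 3) is x - 4.29t = const, so x = 0.1 - 4.29·3 = -12.77.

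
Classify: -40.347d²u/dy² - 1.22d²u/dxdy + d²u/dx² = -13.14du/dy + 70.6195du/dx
Rewriting in standard form: d²u/dx² - 1.22d²u/dxdy - 40.347d²u/dy² - 70.6195du/dx + 13.14du/dy = 0. Hyperbolic (discriminant = 162.8764).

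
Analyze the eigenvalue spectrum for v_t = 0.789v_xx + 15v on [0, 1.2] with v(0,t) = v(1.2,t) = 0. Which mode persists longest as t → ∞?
Eigenvalues: λₙ = 0.789n²π²/1.2² - 15.
First three modes:
  n=1: λ₁ = 0.789π²/1.2² - 15 ≈ -9.592
  n=2: λ₂ = 3.156π²/1.2² - 15 ≈ 6.631
  n=3: λ₃ = 7.101π²/1.2² - 15 ≈ 33.669
Since 0.789π²/1.2² ≈ 5.408 < 15, λ₁ < 0.
The n=1 mode grows fastest (−λₙ is largest for n=1) → dominates.
Asymptotic: v ~ c₁ sin(πx/1.2) e^{9.592t} (exponential growth at rate −λ₁ ≈ 9.592).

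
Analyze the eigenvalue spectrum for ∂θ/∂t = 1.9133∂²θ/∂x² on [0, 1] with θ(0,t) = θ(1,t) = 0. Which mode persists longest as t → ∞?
Eigenvalues: λₙ = 1.9133n²π².
First three modes:
  n=1: λ₁ = 1.9133π² ≈ 18.884
  n=2: λ₂ = 7.6532π² ≈ 75.534 (4× faster decay)
  n=3: λ₃ = 17.2197π² ≈ 169.952 (9× faster decay)
As t → ∞, higher modes decay exponentially faster. The n=1 mode dominates: θ ~ c₁ sin(πx) e^{-λ₁t}.
Decay rate: λ₁ = 1.9133π² ≈ 18.884.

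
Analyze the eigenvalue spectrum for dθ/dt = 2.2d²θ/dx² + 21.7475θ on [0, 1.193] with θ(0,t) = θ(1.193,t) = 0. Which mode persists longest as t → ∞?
Eigenvalues: λₙ = 2.2n²π²/1.193² - 21.7475.
First three modes:
  n=1: λ₁ = 2.2π²/1.193² - 21.7475 ≈ -6.491
  n=2: λ₂ = 8.8π²/1.193² - 21.7475 ≈ 39.277
  n=3: λ₃ = 19.8π²/1.193² - 21.7475 ≈ 115.557
Since 2.2π²/1.193² ≈ 15.256 < 21.7475, λ₁ < 0.
The n=1 mode grows fastest (−λₙ is largest for n=1) → dominates.
Asymptotic: θ ~ c₁ sin(πx/1.193) e^{6.491t} (exponential growth at rate −λ₁ ≈ 6.491).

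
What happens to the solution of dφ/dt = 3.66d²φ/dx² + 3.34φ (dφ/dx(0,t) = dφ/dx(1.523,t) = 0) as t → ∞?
φ grows unboundedly. With Neumann BCs the constant mode has diffusion eigenvalue 0, so any r > 0 makes it grow like e^(3.34t); solution grows exponentially.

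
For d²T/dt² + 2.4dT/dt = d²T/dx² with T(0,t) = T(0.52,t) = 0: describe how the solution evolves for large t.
T → 0. Damping (γ=2.4) dissipates energy; oscillations decay exponentially.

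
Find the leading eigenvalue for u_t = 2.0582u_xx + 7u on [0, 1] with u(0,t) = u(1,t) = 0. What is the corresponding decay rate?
Eigenvalues: λₙ = 2.0582n²π²/1² - 7.
First three modes:
  n=1: λ₁ = 2.0582π² - 7 ≈ 13.314
  n=2: λ₂ = 8.2328π² - 7 ≈ 74.254
  n=3: λ₃ = 18.5238π² - 7 ≈ 175.823
Since 2.0582π² ≈ 20.314 > 7, all λₙ > 0.
The n=1 mode decays slowest → dominates as t → ∞.
Asymptotic: u ~ c₁ sin(πx/1) e^{-λ₁t} with decay rate λ₁ ≈ 13.314.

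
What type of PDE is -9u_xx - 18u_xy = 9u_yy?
Rewriting in standard form: -9u_xx - 18u_xy - 9u_yy = 0. With A = -9, B = -18, C = -9, the discriminant is 0. This is a parabolic PDE.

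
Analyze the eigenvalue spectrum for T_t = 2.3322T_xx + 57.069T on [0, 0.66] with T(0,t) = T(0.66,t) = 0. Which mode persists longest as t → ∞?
Eigenvalues: λₙ = 2.3322n²π²/0.66² - 57.069.
First three modes:
  n=1: λ₁ = 2.3322π²/0.66² - 57.069 ≈ -4.227
  n=2: λ₂ = 9.3288π²/0.66² - 57.069 ≈ 154.298
  n=3: λ₃ = 20.9898π²/0.66² - 57.069 ≈ 418.507
Since 2.3322π²/0.66² ≈ 52.842 < 57.069, λ₁ < 0.
The n=1 mode grows fastest (−λₙ is largest for n=1) → dominates.
Asymptotic: T ~ c₁ sin(πx/0.66) e^{4.227t} (exponential growth at rate −λ₁ ≈ 4.227).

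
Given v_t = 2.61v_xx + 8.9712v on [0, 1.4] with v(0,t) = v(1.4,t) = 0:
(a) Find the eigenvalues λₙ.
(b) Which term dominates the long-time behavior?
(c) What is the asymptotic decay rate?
Eigenvalues: λₙ = 2.61n²π²/1.4² - 8.9712.
First three modes:
  n=1: λ₁ = 2.61π²/1.4² - 8.9712 ≈ 4.171
  n=2: λ₂ = 10.44π²/1.4² - 8.9712 ≈ 43.6
  n=3: λ₃ = 23.49π²/1.4² - 8.9712 ≈ 109.313
Since 2.61π²/1.4² ≈ 13.143 > 8.9712, all λₙ > 0.
The n=1 mode decays slowest → dominates as t → ∞.
Asymptotic: v ~ c₁ sin(πx/1.4) e^{-λ₁t} with decay rate λ₁ ≈ 4.171.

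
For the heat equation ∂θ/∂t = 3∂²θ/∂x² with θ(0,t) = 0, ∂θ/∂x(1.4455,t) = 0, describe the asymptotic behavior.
θ → 0. Heat escapes through the Dirichlet boundary.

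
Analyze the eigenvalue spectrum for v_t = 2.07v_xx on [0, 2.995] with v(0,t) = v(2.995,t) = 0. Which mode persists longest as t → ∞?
Eigenvalues: λₙ = 2.07n²π²/2.995².
First three modes:
  n=1: λ₁ = 2.07π²/2.995² ≈ 2.278
  n=2: λ₂ = 8.28π²/2.995² ≈ 9.11 (4× faster decay)
  n=3: λ₃ = 18.63π²/2.995² ≈ 20.498 (9× faster decay)
As t → ∞, higher modes decay exponentially faster. The n=1 mode dominates: v ~ c₁ sin(πx/2.995) e^{-λ₁t}.
Decay rate: λ₁ = 2.07π²/2.995² ≈ 2.278.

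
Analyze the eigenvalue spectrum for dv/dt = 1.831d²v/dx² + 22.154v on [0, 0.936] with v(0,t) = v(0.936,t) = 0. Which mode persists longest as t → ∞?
Eigenvalues: λₙ = 1.831n²π²/0.936² - 22.154.
First three modes:
  n=1: λ₁ = 1.831π²/0.936² - 22.154 ≈ -1.527
  n=2: λ₂ = 7.324π²/0.936² - 22.154 ≈ 60.354
  n=3: λ₃ = 16.479π²/0.936² - 22.154 ≈ 163.489
Since 1.831π²/0.936² ≈ 20.627 < 22.154, λ₁ < 0.
The n=1 mode grows fastest (−λₙ is largest for n=1) → dominates.
Asymptotic: v ~ c₁ sin(πx/0.936) e^{1.527t} (exponential growth at rate −λ₁ ≈ 1.527).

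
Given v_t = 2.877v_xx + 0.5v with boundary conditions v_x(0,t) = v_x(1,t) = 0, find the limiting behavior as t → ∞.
v grows unboundedly. With Neumann BCs the constant mode has diffusion eigenvalue 0, so any r > 0 makes it grow like e^(0.5t); solution grows exponentially.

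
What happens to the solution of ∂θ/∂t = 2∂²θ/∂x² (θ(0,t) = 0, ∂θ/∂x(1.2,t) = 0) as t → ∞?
θ → 0. Heat escapes through the Dirichlet boundary.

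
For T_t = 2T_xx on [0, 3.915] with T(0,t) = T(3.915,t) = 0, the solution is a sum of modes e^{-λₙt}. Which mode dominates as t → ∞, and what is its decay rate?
Eigenvalues: λₙ = 2n²π²/3.915².
First three modes:
  n=1: λ₁ = 2π²/3.915² ≈ 1.288
  n=2: λ₂ = 8π²/3.915² ≈ 5.151 (4× faster decay)
  n=3: λ₃ = 18π²/3.915² ≈ 11.591 (9× faster decay)
As t → ∞, higher modes decay exponentially faster. The n=1 mode dominates: T ~ c₁ sin(πx/3.915) e^{-λ₁t}.
Decay rate: λ₁ = 2π²/3.915² ≈ 1.288.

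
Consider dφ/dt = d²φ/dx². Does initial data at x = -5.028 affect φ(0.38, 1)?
Yes, for any finite x. The heat equation has infinite propagation speed, so all initial data affects all points at any t > 0.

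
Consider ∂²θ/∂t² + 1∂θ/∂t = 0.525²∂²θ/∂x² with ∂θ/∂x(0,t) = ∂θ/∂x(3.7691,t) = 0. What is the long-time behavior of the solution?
As t → ∞, θ → constant (steady state). Damping (γ=1) dissipates the nonconstant modes; with Neumann BCs the spatial average obeys M''+γM'=0 and tends to a finite limit.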